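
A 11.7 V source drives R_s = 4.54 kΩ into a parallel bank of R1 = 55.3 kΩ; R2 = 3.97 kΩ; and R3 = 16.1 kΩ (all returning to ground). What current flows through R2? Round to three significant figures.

Parallel bank: R_p = 1/(1/55.3 + 1/3.97 + 1/16.1) = 3.011 kΩ.
V_A = 11.7 × 3.011/7.551 = 4.666 V.
Branch current I = V_A/R2 = 4.666/3.97 = 1.175 mA.

I ≈ 1.18 mA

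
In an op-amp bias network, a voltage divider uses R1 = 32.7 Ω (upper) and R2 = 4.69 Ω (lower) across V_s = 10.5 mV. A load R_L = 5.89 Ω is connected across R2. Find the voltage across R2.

V_out ≈ 0.776 mV

The load sits in parallel with R2, giving an effective lower resistance R2' = R2·R_L/(R2+R_L) = 2.611 Ω.
Voltage divider with the loaded lower leg: V_out = 10.5 × 2.611/(32.7 + 2.611) = 10.5 × 0.07394 = 0.7764 mV.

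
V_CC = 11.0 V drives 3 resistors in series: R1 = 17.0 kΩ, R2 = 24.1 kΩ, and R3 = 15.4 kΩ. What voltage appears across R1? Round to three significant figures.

V ≈ 3.31 V

Series total: ΣR = 17.0 + 24.1 + 15.4 = 56.50 kΩ.
V = V_CC · R/ΣR = 11.0 × 0.3009 = 3.310 V.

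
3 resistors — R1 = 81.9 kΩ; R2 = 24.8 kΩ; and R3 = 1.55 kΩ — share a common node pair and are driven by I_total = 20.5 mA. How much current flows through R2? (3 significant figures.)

Total conductance ΣG = 1/81.9 + 1/24.8 + 1/1.55 = 0.6977 (units of 1/kΩ).
By the current-divider rule, I = I_total · G_k/ΣG = 20.5 × 0.05779 = 1.185 mA.

I ≈ 1.18 mA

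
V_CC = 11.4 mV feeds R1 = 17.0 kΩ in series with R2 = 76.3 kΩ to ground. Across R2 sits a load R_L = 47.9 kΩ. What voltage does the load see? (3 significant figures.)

V_out ≈ 7.23 mV

R2 ‖ R_L = (76.3 × 47.9)/(76.3 + 47.9) = 29.43 kΩ.
Then V_out = V_CC · R2'/(R1 + R2') = 11.4 × 29.43/46.43 = 7.226 mV.
(Unloaded it would be 9.32 mV; the load pulls it down.)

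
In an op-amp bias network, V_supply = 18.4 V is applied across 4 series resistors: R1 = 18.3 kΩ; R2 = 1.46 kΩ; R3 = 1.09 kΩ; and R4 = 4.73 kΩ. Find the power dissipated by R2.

P ≈ 0.755 mW

ΣR = 25.58 kΩ → I = 18.4/25.58 = 0.7193 mA.
P(R2) = I²·R2 = (0.7193)² × 1.46 = 0.7554 mW.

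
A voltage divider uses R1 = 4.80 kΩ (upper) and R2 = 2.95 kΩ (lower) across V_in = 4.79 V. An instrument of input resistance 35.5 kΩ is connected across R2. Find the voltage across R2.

The load sits in parallel with R2, giving an effective lower resistance R2' = R2·R_L/(R2+R_L) = 2.724 kΩ.
Voltage divider with the loaded lower leg: V_out = 4.79 × 2.724/(4.80 + 2.724) = 4.79 × 0.3620 = 1.734 V.
(Unloaded it would be 1.82 V; the load pulls it down.)

V_out ≈ 1.73 V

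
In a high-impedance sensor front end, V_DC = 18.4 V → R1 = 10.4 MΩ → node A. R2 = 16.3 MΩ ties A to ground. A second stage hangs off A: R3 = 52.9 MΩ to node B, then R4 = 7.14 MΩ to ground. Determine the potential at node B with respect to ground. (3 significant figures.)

Looking into the second stage from A: R3 + R4 = 60.04 MΩ appears in parallel with R2.
Effective lower resistance at A: R2 ‖ 60.04 = 12.82 MΩ.
So V_A = 18.4 × 0.5521 = 10.16 V.
V_B = V_A × 0.1189 = 1.208 V.

V_B ≈ 1.21 V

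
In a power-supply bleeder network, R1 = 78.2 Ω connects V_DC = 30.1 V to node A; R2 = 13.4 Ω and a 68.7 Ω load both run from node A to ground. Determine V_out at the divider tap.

V_out ≈ 3.77 V

R2 ‖ R_L = (13.4 × 68.7)/(13.4 + 68.7) = 11.21 Ω.
Voltage divider with the loaded lower leg: V_out = 30.1 × 11.21/(78.2 + 11.21) = 30.1 × 0.1254 = 3.775 V.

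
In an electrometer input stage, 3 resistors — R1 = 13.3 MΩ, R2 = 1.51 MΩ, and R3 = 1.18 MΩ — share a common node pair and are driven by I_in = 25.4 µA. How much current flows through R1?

ΣG = 1/13.3 + 1/1.51 + 1/1.18 = 1.585.
R1 takes the fraction G_k/ΣG = 0.07519/1.585 = 0.04744, so I = 25.4 × 0.04744 = 1.205 µA.

I ≈ 1.20 µA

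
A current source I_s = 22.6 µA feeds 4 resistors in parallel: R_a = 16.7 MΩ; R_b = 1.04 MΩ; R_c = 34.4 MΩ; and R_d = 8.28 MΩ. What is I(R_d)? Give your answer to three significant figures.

I ≈ 2.33 µA

Total conductance ΣG = 1/16.7 + 1/1.04 + 1/34.4 + 1/8.28 = 1.171 (units of 1/MΩ).
Current divider: I(R_d) = I_s · G_k/ΣG = 22.6 × (0.1208/1.171) = 22.6 × 0.1031 = 2.330 µA.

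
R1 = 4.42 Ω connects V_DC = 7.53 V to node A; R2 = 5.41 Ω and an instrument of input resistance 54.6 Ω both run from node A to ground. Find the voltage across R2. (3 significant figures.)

R2 ‖ R_L = (5.41 × 54.6)/(5.41 + 54.6) = 4.922 Ω.
Voltage divider with the loaded lower leg: V_out = 7.53 × 4.922/(4.42 + 4.922) = 7.53 × 0.5269 = 3.967 V.

V_out ≈ 3.97 V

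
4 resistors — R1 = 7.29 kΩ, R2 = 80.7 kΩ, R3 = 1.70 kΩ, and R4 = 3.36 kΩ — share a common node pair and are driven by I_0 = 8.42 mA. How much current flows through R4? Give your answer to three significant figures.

I ≈ 2.42 mA

Total conductance ΣG = 1/7.29 + 1/80.7 + 1/1.70 + 1/3.36 = 1.035 (units of 1/kΩ).
R4 takes the fraction G_k/ΣG = 0.2976/1.035 = 0.2874, so I = 8.42 × 0.2874 = 2.420 mA.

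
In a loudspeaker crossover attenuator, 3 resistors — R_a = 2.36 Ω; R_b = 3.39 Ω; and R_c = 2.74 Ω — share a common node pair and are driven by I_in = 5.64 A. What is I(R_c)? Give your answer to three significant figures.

Total conductance ΣG = 1/2.36 + 1/3.39 + 1/2.74 = 1.084 (units of 1/Ω).
R_c takes the fraction G_k/ΣG = 0.3650/1.084 = 0.3368, so I = 5.64 × 0.3368 = 1.899 A.

I ≈ 1.90 A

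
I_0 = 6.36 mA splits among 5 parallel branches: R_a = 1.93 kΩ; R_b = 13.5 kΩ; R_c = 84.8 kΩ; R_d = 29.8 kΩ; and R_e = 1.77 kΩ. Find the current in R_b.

Conductances: ΣG = 1/1.93 + 1/13.5 + 1/84.8 + 1/29.8 + 1/1.77 = 1.203 (1/kΩ).
Current divider: I(R_b) = I_0 · G_k/ΣG = 6.36 × (0.07407/1.203) = 6.36 × 0.06160 = 0.3918 mA.

I ≈ 0.392 mA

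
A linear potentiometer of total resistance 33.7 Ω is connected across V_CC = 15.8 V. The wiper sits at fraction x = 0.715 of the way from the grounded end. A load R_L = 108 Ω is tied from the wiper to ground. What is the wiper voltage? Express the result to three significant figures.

Split the track: R_lower = x·R_p = 24.10 Ω, R_upper = (1−x)·R_p = 9.605 Ω.
R_L loads the lower segment: effective lower R = 19.70 Ω.
Loaded-divider output: V_out = 15.8 × 0.6723 = 10.62 V.
(Unloaded: V_out = x·V_CC = 11.3 V.)

V_out ≈ 10.6 V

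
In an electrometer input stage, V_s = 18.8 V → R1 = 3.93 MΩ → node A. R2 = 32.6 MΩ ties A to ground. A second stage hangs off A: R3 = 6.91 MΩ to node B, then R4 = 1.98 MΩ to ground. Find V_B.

Looking into the second stage from A: R3 + R4 = 8.890 MΩ appears in parallel with R2.
Effective lower resistance at A: R2 ‖ 8.890 = 6.985 MΩ.
First divider: V_A = V_s · 6.985/(3.93 + 6.985) = 12.03 V.
Stage 2 is unloaded, so V_B = V_A · R4/(R3+R4) = 12.03 × 1.98/8.890 = 2.680 V.

V_B ≈ 2.68 V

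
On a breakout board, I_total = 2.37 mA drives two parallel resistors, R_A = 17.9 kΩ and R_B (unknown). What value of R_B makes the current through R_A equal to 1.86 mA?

R_B ≈ 65.3 kΩ

Two-branch current divider: I_A = I_total · R_B/(R_A + R_B).
With f = 0.7848, R_B = R_A · f/(1−f) = 17.9 × 3.647 = 65.28 kΩ.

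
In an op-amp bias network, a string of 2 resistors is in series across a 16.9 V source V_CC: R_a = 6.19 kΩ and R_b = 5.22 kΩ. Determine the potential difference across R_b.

Series total: ΣR = 6.19 + 5.22 = 11.41 kΩ.
V = V_CC · R/ΣR = 16.9 × 0.4575 = 7.732 V.

V ≈ 7.73 V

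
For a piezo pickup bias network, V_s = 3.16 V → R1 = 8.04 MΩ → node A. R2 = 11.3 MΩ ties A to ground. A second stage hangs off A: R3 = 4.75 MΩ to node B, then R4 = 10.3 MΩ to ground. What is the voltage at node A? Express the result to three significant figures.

V_A ≈ 1.41 V

Node A sees R2 in parallel with the series input of stage 2, R3 + R4 = 15.05 MΩ.
Effective lower resistance at A: R2 ‖ 15.05 = 6.454 MΩ.
First divider: V_A = V_s · 6.454/(8.04 + 6.454) = 1.407 V.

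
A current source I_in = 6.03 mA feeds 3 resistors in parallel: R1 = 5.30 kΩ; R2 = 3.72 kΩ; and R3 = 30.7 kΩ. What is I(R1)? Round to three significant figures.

I ≈ 2.32 mA

ΣG = 1/5.30 + 1/3.72 + 1/30.7 = 0.4901.
Current divider: I(R1) = I_in · G_k/ΣG = 6.03 × (0.1887/0.4901) = 6.03 × 0.3850 = 2.322 mA.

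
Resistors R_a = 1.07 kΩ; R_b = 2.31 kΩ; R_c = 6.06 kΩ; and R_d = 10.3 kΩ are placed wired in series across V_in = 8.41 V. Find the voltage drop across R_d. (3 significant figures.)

V ≈ 4.39 V

ΣR = 1.07 + 2.31 + 6.06 + 10.3 = 19.74 kΩ.
By the voltage-divider rule, V = 8.41 × 10.30/19.74 = 4.388 V.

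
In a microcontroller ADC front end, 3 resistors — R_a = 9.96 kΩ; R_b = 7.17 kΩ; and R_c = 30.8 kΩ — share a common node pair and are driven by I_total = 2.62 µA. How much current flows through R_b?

I ≈ 1.34 µA

Total conductance ΣG = 1/9.96 + 1/7.17 + 1/30.8 = 0.2723 (units of 1/kΩ).
By the current-divider rule, I = I_total · G_k/ΣG = 2.62 × 0.5121 = 1.342 µA.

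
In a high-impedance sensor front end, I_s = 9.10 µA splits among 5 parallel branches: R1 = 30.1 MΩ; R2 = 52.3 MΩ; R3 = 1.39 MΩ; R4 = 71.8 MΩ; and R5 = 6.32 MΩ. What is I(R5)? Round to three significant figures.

I ≈ 1.53 µA

Total conductance ΣG = 1/30.1 + 1/52.3 + 1/1.39 + 1/71.8 + 1/6.32 = 0.9439 (units of 1/MΩ).
R5 takes the fraction G_k/ΣG = 0.1582/0.9439 = 0.1676, so I = 9.10 × 0.1676 = 1.525 µA.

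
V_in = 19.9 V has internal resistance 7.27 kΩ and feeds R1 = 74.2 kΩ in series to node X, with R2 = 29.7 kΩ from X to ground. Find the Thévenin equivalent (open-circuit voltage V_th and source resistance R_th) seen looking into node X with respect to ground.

V_th ≈ 5.32 V, R_th ≈ 21.8 kΩ

R1' = 7.27 + 74.2 = 81.47 kΩ (source resistance + R1).
With X open, the divider is unloaded: V_th = 19.9 × 29.7/111.2 = 5.316 V.
With V_in suppressed (replaced by a short), R_th = R1' ‖ R2 = (81.47 × 29.7)/(81.47 + 29.7) = 21.77 kΩ.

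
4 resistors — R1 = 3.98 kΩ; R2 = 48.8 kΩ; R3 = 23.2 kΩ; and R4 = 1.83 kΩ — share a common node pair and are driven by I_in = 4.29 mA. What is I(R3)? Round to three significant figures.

I ≈ 0.215 mA

Conductances: ΣG = 1/3.98 + 1/48.8 + 1/23.2 + 1/1.83 = 0.8613 (1/kΩ).
By the current-divider rule, I = I_in · G_k/ΣG = 4.29 × 0.05004 = 0.2147 mA.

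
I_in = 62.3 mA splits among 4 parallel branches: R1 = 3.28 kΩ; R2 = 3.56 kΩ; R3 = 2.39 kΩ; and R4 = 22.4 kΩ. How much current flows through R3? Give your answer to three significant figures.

Total conductance ΣG = 1/3.28 + 1/3.56 + 1/2.39 + 1/22.4 = 1.049 (units of 1/kΩ).
By the current-divider rule, I = I_in · G_k/ΣG = 62.3 × 0.3989 = 24.85 mA.

I ≈ 24.9 mA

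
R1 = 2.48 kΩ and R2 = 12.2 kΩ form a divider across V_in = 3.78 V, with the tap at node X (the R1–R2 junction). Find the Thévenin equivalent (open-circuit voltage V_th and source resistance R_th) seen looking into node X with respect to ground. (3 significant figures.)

V_th is the unloaded tap voltage: V_in · R2/(R1+R2) = 3.78 × 0.8311 = 3.141 V.
Zeroing V_in shorts the top of R1 to ground, so R_th = R1 ‖ R2 = 2.061 kΩ.

V_th ≈ 3.14 V, R_th ≈ 2.06 kΩ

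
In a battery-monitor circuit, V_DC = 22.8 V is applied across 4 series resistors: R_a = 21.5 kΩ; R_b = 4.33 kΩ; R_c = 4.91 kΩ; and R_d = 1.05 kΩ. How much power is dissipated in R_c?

P ≈ 2.53 mW

ΣR = 31.79 kΩ → I = 22.8/31.79 = 0.7172 mA.
P = I²R = 0.5144 × 4.91 = 2.526 mW.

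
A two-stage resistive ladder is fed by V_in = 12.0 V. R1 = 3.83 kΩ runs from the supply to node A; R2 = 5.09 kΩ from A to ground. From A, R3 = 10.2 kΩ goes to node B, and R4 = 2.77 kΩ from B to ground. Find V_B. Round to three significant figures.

The second stage (R3 + R4 = 12.97 kΩ) loads node A in parallel with R2.
R2 ‖ (R3+R4) = 3.655 kΩ.
First divider: V_A = V_in · 3.655/(3.83 + 3.655) = 5.860 V.
Then the unloaded second divider: V_B = V_A × R4/(R3+R4) = 5.860 × 0.2136 = 1.252 V.

V_B ≈ 1.25 V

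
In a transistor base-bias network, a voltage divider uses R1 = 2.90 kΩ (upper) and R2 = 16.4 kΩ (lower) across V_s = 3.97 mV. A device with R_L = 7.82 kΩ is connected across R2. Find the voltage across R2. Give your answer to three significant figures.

The load sits in parallel with R2, giving an effective lower resistance R2' = R2·R_L/(R2+R_L) = 5.295 kΩ.
Now apply the divider: V_out = 3.97 × 0.6461 = 2.565 mV.
(Unloaded it would be 3.37 mV; the load pulls it down.)

V_out ≈ 2.57 mV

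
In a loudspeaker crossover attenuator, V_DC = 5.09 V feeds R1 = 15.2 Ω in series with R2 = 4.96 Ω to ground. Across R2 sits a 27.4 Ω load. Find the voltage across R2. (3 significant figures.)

First combine the lower leg with the load: R2 ‖ R_L = 4.200 Ω.
Then V_out = V_DC · R2'/(R1 + R2') = 5.09 × 4.200/19.40 = 1.102 V.

V_out ≈ 1.10 V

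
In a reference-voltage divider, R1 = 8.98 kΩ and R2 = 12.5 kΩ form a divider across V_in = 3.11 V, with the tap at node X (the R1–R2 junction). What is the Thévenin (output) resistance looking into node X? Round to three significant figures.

Zeroing V_in shorts the top of R1 to ground, so R_th = R1 ‖ R2 = 5.226 kΩ.

R_th ≈ 5.23 kΩ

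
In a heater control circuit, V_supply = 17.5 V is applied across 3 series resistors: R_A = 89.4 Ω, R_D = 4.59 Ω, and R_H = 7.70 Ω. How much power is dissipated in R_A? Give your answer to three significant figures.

P ≈ 2.65 W

The common current is I = 17.5/101.7 = 0.1721 A.
P(R_A) = I²·R_A = (0.1721)² × 89.4 = 2.648 W.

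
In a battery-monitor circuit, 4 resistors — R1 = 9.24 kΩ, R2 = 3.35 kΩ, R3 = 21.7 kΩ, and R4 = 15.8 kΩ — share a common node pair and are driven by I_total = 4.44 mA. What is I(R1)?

I ≈ 0.931 mA

Total conductance ΣG = 1/9.24 + 1/3.35 + 1/21.7 + 1/15.8 = 0.5161 (units of 1/kΩ).
R1 takes the fraction G_k/ΣG = 0.1082/0.5161 = 0.2097, so I = 4.44 × 0.2097 = 0.9310 mA.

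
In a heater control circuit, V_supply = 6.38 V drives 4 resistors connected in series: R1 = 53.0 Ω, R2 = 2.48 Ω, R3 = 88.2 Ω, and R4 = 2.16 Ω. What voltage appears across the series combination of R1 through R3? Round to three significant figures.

V ≈ 6.29 V

ΣR = 53.0 + 2.48 + 88.2 + 2.16 = 145.8 Ω.
R_{R1..R3} = 53.0 + 2.48 + 88.2 = 143.7 Ω.
By the voltage-divider rule, V = 6.38 × 143.7/145.8 = 6.286 V.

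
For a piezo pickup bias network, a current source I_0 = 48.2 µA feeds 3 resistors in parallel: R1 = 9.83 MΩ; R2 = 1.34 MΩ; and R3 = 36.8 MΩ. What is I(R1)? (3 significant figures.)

I ≈ 5.60 µA

Conductances: ΣG = 1/9.83 + 1/1.34 + 1/36.8 = 0.8752 (1/MΩ).
R1 takes the fraction G_k/ΣG = 0.1017/0.8752 = 0.1162, so I = 48.2 × 0.1162 = 5.603 µA.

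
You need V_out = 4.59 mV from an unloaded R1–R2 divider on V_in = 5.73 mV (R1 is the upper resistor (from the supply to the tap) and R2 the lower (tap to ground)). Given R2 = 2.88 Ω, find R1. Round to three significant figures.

The divider ratio is R2/(R1+R2) = 4.59/5.73 = 0.8010.
So R1 = R2 · (V_in/V_out − 1) = 2.88 × (5.73/4.59 − 1) = 2.88 × 0.2484 = 0.7153 Ω.

R1 ≈ 0.715 Ω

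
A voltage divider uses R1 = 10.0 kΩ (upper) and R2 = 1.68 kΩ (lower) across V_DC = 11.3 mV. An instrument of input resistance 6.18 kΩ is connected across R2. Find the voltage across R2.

R2 ‖ R_L = (1.68 × 6.18)/(1.68 + 6.18) = 1.321 kΩ.
Now apply the divider: V_out = 11.3 × 0.1167 = 1.318 mV.
(Unloaded it would be 1.63 mV; the load pulls it down.)

V_out ≈ 1.32 mV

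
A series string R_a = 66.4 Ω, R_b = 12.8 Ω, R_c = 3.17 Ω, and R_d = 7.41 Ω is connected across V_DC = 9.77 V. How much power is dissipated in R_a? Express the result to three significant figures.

P ≈ 0.786 W

ΣR = 89.78 Ω → I = 9.77/89.78 = 0.1088 A.
P(R_a) = I²·R_a = (0.1088)² × 66.4 = 0.7863 W.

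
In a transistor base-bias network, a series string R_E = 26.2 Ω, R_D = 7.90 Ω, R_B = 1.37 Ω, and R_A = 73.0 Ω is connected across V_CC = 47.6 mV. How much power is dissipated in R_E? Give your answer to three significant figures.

Series current I = V_CC/ΣR = 47.6/108.5 = 0.4388 mA.
P = I²R = 0.1926 × 26.2 = 5.045 µW.

P ≈ 5.05 µW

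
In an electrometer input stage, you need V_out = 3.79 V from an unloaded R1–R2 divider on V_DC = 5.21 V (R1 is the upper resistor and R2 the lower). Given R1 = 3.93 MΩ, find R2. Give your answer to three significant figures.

The divider ratio is R2/(R1+R2) = 3.79/5.21 = 0.7274.
R2 = R1 · 0.7274/(1 − 0.7274) = 10.49 MΩ.

R2 ≈ 10.5 MΩ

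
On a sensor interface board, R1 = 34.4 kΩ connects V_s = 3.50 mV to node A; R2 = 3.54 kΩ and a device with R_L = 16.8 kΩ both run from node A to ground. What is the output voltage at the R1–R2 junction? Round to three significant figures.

R2 ‖ R_L = (3.54 × 16.8)/(3.54 + 16.8) = 2.924 kΩ.
Voltage divider with the loaded lower leg: V_out = 3.50 × 2.924/(34.4 + 2.924) = 3.50 × 0.07834 = 0.2742 mV.
(Unloaded it would be 0.327 mV; the load pulls it down.)

V_out ≈ 0.274 mV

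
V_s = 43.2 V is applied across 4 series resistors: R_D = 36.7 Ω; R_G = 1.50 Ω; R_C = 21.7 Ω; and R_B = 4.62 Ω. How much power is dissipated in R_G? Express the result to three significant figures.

Series current I = V_s/ΣR = 43.2/64.52 = 0.6696 A.
V(R_G) = I·R = 1.004 V; P = V·I = 1.004 × 0.6696 = 0.6725 W.

P ≈ 0.672 W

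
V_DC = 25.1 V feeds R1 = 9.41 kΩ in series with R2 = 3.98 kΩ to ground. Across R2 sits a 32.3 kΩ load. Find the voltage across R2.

The load sits in parallel with R2, giving an effective lower resistance R2' = R2·R_L/(R2+R_L) = 3.543 kΩ.
Now apply the divider: V_out = 25.1 × 0.2735 = 6.866 V.

V_out ≈ 6.87 V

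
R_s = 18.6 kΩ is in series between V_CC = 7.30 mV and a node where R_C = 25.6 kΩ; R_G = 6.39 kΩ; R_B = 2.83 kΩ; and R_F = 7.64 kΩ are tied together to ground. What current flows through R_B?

I ≈ 0.189 µA

Equivalent of the parallel group: R_p = 1.471 kΩ.
V_A = 7.30 × 1.471/20.07 = 0.5350 mV.
Branch current I = V_A/R_B = 0.5350/2.83 = 0.1891 µA.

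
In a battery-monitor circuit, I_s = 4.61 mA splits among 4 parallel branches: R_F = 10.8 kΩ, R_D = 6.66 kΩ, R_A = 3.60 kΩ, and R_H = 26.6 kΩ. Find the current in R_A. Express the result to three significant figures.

I ≈ 2.29 mA

ΣG = 1/10.8 + 1/6.66 + 1/3.60 + 1/26.6 = 0.5581.
By the current-divider rule, I = I_s · G_k/ΣG = 4.61 × 0.4977 = 2.294 mA.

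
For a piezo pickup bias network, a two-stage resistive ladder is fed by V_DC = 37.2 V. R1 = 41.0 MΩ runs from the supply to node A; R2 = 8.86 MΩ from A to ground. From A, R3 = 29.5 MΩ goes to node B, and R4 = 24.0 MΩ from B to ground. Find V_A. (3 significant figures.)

V_A ≈ 5.82 V

The second stage (R3 + R4 = 53.50 MΩ) loads node A in parallel with R2.
Effective lower resistance at A: R2 ‖ 53.50 = 7.601 MΩ.
V_A = 37.2 × 7.601/(41.0 + 7.601) = 5.818 V.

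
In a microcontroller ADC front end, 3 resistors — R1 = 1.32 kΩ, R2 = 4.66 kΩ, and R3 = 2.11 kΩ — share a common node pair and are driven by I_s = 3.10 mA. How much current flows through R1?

I ≈ 1.62 mA

Conductances: ΣG = 1/1.32 + 1/4.66 + 1/2.11 = 1.446 (1/kΩ).
Current divider: I(R1) = I_s · G_k/ΣG = 3.10 × (0.7576/1.446) = 3.10 × 0.5239 = 1.624 mA.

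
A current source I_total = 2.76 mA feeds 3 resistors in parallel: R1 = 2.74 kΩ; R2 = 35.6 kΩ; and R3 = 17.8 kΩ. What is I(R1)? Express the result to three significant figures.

I ≈ 2.24 mA

Total conductance ΣG = 1/2.74 + 1/35.6 + 1/17.8 = 0.4492 (units of 1/kΩ).
By the current-divider rule, I = I_total · G_k/ΣG = 2.76 × 0.8124 = 2.242 mA.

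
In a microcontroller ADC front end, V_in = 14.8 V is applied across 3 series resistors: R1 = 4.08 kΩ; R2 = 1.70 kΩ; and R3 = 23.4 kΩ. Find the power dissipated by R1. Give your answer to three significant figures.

P ≈ 1.05 mW

ΣR = 29.18 kΩ → I = 14.8/29.18 = 0.5072 mA.
P = I²R = 0.2572 × 4.08 = 1.050 mW.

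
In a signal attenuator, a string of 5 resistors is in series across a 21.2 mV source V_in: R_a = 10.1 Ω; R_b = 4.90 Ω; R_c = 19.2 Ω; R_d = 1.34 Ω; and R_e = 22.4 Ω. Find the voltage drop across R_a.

V ≈ 3.70 mV

ΣR = 10.1 + 4.90 + 19.2 + 1.34 + 22.4 = 57.94 Ω.
Voltage divider: V = V_in · (10.10 / 57.94) = 21.2 × 0.1743 = 3.696 mV.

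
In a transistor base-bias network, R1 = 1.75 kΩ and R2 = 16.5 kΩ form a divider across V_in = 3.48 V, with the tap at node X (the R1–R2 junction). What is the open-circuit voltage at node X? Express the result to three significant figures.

V_th ≈ 3.15 V

V_th is the unloaded tap voltage: V_in · R2/(R1+R2) = 3.48 × 0.9041 = 3.146 V.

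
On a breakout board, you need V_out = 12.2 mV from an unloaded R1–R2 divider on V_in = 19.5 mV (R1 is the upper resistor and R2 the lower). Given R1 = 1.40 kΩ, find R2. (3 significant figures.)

Required fraction k = V_out/V_in = 0.6256.
R2 = R1 · 0.6256/(1 − 0.6256) = 2.340 kΩ.

R2 ≈ 2.34 kΩ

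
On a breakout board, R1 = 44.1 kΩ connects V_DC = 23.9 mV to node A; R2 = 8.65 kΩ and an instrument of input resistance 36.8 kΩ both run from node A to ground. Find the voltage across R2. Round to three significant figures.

R2 ‖ R_L = (8.65 × 36.8)/(8.65 + 36.8) = 7.004 kΩ.
Voltage divider with the loaded lower leg: V_out = 23.9 × 7.004/(44.1 + 7.004) = 23.9 × 0.1370 = 3.275 mV.
(Unloaded it would be 3.92 mV; the load pulls it down.)

V_out ≈ 3.28 mV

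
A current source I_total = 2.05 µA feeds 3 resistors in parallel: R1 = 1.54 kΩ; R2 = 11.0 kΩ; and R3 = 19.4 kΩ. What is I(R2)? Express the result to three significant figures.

I ≈ 0.235 µA

Conductances: ΣG = 1/1.54 + 1/11.0 + 1/19.4 = 0.7918 (1/kΩ).
By the current-divider rule, I = I_total · G_k/ΣG = 2.05 × 0.1148 = 0.2354 µA.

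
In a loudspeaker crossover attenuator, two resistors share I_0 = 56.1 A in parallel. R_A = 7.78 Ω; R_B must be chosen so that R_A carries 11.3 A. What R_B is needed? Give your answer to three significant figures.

In a two-way split, I_A/I_0 = R_B/(R_A + R_B).
With f = 0.2014, R_B = R_A · f/(1−f) = 7.78 × 0.2522 = 1.962 Ω.

R_B ≈ 1.96 Ω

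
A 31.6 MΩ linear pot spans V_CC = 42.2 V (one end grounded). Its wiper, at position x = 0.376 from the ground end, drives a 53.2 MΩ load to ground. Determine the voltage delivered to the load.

The pot divides into 19.72 MΩ above the wiper and 11.88 MΩ below.
R_L loads the lower segment: effective lower R = 9.712 MΩ.
Then V_out = V_CC · 9.712/(19.72 + 9.712) = 13.93 V.

V_out ≈ 13.9 V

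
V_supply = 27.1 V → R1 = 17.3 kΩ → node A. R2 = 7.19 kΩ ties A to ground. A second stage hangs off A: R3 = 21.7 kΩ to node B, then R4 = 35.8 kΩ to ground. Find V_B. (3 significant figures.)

V_B ≈ 4.55 V

Looking into the second stage from A: R3 + R4 = 57.50 kΩ appears in parallel with R2.
R2 ‖ (R3+R4) = 6.391 kΩ.
So V_A = 27.1 × 0.2698 = 7.311 V.
V_B = V_A × 0.6226 = 4.552 V.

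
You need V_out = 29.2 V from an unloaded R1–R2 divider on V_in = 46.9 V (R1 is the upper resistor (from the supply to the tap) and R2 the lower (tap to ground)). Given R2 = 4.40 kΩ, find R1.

R1 ≈ 2.67 kΩ

The divider ratio is R2/(R1+R2) = 29.2/46.9 = 0.6226.
Rearranging, R1 = R2·(1−k)/k = 4.40 × 0.6062 = 2.667 kΩ.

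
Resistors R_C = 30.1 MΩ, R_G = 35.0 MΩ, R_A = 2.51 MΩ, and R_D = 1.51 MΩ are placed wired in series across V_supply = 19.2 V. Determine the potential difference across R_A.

Total series resistance ΣR = 30.1 + 35.0 + 2.51 + 1.51 = 69.12 MΩ.
By the voltage-divider rule, V = 19.2 × 2.510/69.12 = 0.6972 V.

V ≈ 0.697 V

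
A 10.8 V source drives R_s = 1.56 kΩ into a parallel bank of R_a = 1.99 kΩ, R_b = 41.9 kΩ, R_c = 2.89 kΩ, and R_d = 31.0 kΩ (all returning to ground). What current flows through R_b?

I ≈ 0.107 mA

Combine the parallel branches: R_p = (1/1.99 + 1/41.9 + 1/2.89 + 1/31.0)⁻¹ = 1.105 kΩ.
V_A = 10.8 × 1.105/2.665 = 4.479 V.
I(R_b) = V_A / R_b = 4.479/41.9 = 0.1069 mA.
(Equivalently: I_total = 4.052 mA, then current-divider fraction G_k/ΣG = 0.02638.)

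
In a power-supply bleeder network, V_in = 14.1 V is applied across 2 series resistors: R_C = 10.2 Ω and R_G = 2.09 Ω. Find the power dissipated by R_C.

P ≈ 13.4 W

ΣR = 12.29 Ω → I = 14.1/12.29 = 1.147 A.
V(R_C) = I·R = 11.70 V; P = V·I = 11.70 × 1.147 = 13.43 W.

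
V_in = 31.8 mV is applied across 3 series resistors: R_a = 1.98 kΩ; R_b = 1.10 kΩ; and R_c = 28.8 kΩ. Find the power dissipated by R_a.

Series current I = V_in/ΣR = 31.8/31.88 = 0.9975 µA.
V(R_a) = I·R = 1.975 mV; P = V·I = 1.975 × 0.9975 = 1.970 nW.

P ≈ 1.97 nW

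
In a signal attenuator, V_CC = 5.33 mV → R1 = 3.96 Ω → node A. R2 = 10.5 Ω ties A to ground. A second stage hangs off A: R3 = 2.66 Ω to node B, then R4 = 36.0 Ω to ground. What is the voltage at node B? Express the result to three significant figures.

Node A sees R2 in parallel with the series input of stage 2, R3 + R4 = 38.66 Ω.
Effective lower resistance at A: R2 ‖ 38.66 = 8.257 Ω.
First divider: V_A = V_CC · 8.257/(3.96 + 8.257) = 3.602 mV.
V_B = V_A × 0.9312 = 3.355 mV.

V_B ≈ 3.35 mV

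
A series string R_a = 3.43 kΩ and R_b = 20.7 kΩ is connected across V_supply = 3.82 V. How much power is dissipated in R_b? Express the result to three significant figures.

P ≈ 0.519 mW

The common current is I = 3.82/24.13 = 0.1583 mA.
V(R_b) = I·R = 3.277 V; P = V·I = 3.277 × 0.1583 = 0.5188 mW.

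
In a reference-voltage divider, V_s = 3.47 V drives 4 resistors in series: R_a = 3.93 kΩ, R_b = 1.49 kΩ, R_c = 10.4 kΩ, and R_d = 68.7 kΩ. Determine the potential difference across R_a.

V ≈ 0.161 V

Total series resistance ΣR = 3.93 + 1.49 + 10.4 + 68.7 = 84.52 kΩ.
Voltage divider: V = V_s · (3.930 / 84.52) = 3.47 × 0.04650 = 0.1613 V.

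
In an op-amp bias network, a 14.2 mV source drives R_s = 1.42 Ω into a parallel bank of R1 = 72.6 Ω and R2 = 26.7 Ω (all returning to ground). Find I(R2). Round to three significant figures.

I ≈ 0.496 mA

Parallel bank: R_p = 1/(1/72.6 + 1/26.7) = 19.52 Ω.
V_A by voltage divider: V_A = 14.2 × 19.52/(1.42 + 19.52) = 13.24 mV.
Branch current I = V_A/R2 = 13.24/26.7 = 0.4958 mA.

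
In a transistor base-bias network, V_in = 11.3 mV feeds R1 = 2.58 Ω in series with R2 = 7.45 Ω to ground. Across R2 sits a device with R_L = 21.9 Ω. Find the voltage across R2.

V_out ≈ 7.72 mV

The load sits in parallel with R2, giving an effective lower resistance R2' = R2·R_L/(R2+R_L) = 5.559 Ω.
Then V_out = V_in · R2'/(R1 + R2') = 11.3 × 5.559/8.139 = 7.718 mV.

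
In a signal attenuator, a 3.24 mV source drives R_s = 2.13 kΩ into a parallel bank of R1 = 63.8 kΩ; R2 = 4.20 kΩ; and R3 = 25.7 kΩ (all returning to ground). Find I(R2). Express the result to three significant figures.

Parallel bank: R_p = 1/(1/63.8 + 1/4.20 + 1/25.7) = 3.417 kΩ.
V_A = 3.24 × 3.417/5.547 = 1.996 mV.
I(R2) = V_A / R2 = 1.996/4.20 = 0.4752 µA.
(Equivalently: I_total = 0.5841 µA, then current-divider fraction G_k/ΣG = 0.8135.)

I ≈ 0.475 µA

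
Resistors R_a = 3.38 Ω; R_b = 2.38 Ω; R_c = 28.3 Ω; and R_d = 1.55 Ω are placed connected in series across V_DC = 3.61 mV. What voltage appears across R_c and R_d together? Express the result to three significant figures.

Series total: ΣR = 3.38 + 2.38 + 28.3 + 1.55 = 35.61 Ω.
R_{R_c..R_d} = 28.3 + 1.55 = 29.85 Ω.
Voltage divider: V = V_DC · (29.85 / 35.61) = 3.61 × 0.8382 = 3.026 mV.

V ≈ 3.03 mV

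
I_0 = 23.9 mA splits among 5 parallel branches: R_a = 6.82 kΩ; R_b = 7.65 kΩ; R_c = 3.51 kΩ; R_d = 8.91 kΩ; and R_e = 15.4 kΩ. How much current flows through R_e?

I ≈ 2.10 mA

ΣG = 1/6.82 + 1/7.65 + 1/3.51 + 1/8.91 + 1/15.4 = 0.7394.
R_e takes the fraction G_k/ΣG = 0.06494/0.7394 = 0.08782, so I = 23.9 × 0.08782 = 2.099 mA.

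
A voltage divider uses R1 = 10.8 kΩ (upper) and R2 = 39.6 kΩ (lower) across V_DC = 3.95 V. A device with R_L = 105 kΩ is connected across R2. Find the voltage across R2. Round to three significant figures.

V_out ≈ 2.87 V

R2 ‖ R_L = (39.6 × 105)/(39.6 + 105) = 28.76 kΩ.
Then V_out = V_DC · R2'/(R1 + R2') = 3.95 × 28.76/39.56 = 2.872 V.
(Unloaded it would be 3.10 V; the load pulls it down.)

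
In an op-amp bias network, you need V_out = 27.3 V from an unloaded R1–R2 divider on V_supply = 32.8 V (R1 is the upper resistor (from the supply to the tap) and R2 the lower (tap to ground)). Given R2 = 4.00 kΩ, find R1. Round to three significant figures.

V_out/V_supply = R2/(R1+R2) = 0.8323.
Rearranging, R1 = R2·(1−k)/k = 4.00 × 0.2015 = 0.8059 kΩ.

R1 ≈ 0.806 kΩ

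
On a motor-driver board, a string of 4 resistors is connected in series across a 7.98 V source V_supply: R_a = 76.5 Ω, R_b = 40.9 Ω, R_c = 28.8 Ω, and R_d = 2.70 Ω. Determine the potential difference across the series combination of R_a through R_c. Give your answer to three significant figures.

V ≈ 7.84 V

ΣR = 76.5 + 40.9 + 28.8 + 2.70 = 148.9 Ω.
R_{R_a..R_c} = 76.5 + 40.9 + 28.8 = 146.2 Ω.
By the voltage-divider rule, V = 7.98 × 146.2/148.9 = 7.835 V.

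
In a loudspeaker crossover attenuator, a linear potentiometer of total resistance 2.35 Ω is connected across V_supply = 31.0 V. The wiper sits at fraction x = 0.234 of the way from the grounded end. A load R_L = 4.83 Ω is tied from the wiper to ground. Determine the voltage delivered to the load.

Lower segment x·R_p = 0.5499 Ω; upper segment (1−x)·R_p = 1.800 Ω.
(x·R_p) ‖ R_L = 0.4937 Ω.
Loaded-divider output: V_out = 31.0 × 0.2152 = 6.672 V.
(Unloaded: V_out = x·V_supply = 7.25 V.)

V_out ≈ 6.67 V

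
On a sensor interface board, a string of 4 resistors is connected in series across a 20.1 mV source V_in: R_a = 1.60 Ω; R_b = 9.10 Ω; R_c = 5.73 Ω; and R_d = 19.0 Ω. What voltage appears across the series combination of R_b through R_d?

Series total: ΣR = 1.60 + 9.10 + 5.73 + 19.0 = 35.43 Ω.
R_{R_b..R_d} = 9.10 + 5.73 + 19.0 = 33.83 Ω.
V = V_in · R/ΣR = 20.1 × 0.9548 = 19.19 mV.

V ≈ 19.2 mV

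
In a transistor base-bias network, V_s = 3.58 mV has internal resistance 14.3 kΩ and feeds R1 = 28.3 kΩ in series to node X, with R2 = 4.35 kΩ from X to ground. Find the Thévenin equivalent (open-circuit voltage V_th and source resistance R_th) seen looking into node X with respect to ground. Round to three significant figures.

R1' = 14.3 + 28.3 = 42.60 kΩ (source resistance + R1).
With X open, the divider is unloaded: V_th = 3.58 × 4.35/46.95 = 0.3317 mV.
With V_s suppressed (replaced by a short), R_th = R1' ‖ R2 = (42.60 × 4.35)/(42.60 + 4.35) = 3.947 kΩ.

V_th ≈ 0.332 mV, R_th ≈ 3.95 kΩ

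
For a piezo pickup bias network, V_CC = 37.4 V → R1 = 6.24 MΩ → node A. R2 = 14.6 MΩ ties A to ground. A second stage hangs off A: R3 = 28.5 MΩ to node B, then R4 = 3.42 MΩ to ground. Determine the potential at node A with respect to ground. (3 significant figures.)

Looking into the second stage from A: R3 + R4 = 31.92 MΩ appears in parallel with R2.
Effective lower resistance at A: R2 ‖ 31.92 = 10.02 MΩ.
V_A = 37.4 × 10.02/(6.24 + 10.02) = 23.05 V.

V_A ≈ 23.0 V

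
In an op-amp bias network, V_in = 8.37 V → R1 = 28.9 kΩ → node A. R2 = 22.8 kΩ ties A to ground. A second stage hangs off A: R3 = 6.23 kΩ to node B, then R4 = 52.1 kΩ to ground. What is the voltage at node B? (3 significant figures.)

V_B ≈ 2.71 V

Node A sees R2 in parallel with the series input of stage 2, R3 + R4 = 58.33 kΩ.
Effective lower resistance at A: R2 ‖ 58.33 = 16.39 kΩ.
V_A = 8.37 × 16.39/(28.9 + 16.39) = 3.029 V.
V_B = V_A × 0.8932 = 2.706 V.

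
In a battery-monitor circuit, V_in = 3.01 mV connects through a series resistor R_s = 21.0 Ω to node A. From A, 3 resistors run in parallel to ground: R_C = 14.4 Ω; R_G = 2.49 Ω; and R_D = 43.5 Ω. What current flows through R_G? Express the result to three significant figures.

I ≈ 0.106 mA

Equivalent of the parallel group: R_p = 2.024 Ω.
V_A by voltage divider: V_A = 3.01 × 2.024/(21.0 + 2.024) = 0.2646 mV.
Branch current I = V_A/R_G = 0.2646/2.49 = 0.1063 mA.
(Equivalently: I_total = 0.1307 mA, then current-divider fraction G_k/ΣG = 0.8129.)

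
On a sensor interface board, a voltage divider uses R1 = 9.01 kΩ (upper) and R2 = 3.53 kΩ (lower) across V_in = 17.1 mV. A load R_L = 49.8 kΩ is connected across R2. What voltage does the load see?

First combine the lower leg with the load: R2 ‖ R_L = 3.296 kΩ.
Voltage divider with the loaded lower leg: V_out = 17.1 × 3.296/(9.01 + 3.296) = 17.1 × 0.2679 = 4.580 mV.

V_out ≈ 4.58 mV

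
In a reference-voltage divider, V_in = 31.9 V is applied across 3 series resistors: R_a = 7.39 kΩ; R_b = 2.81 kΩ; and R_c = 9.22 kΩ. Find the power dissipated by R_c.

ΣR = 19.42 kΩ → I = 31.9/19.42 = 1.643 mA.
P(R_c) = I²·R_c = (1.643)² × 9.22 = 24.88 mW.

P ≈ 24.9 mW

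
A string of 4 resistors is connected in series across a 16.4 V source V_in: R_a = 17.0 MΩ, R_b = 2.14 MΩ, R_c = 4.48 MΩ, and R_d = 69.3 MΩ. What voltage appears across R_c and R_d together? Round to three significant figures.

ΣR = 17.0 + 2.14 + 4.48 + 69.3 = 92.92 MΩ.
R_{R_c..R_d} = 4.48 + 69.3 = 73.78 MΩ.
V = V_in · R/ΣR = 16.4 × 0.7940 = 13.02 V.

V ≈ 13.0 V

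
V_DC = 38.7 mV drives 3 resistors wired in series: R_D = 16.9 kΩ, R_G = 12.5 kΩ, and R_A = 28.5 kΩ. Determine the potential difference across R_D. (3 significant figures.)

Series total: ΣR = 16.9 + 12.5 + 28.5 = 57.90 kΩ.
By the voltage-divider rule, V = 38.7 × 16.90/57.90 = 11.30 mV.

V ≈ 11.3 mV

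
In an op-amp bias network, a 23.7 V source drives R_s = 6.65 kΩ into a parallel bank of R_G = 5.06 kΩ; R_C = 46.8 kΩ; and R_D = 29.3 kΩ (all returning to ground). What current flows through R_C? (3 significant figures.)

Equivalent of the parallel group: R_p = 3.951 kΩ.
Node voltage V_A = V_in · R_p/(R_s + R_p) = 23.7 × 0.3727 = 8.832 V.
I(R_C) = V_A / R_C = 8.832/46.8 = 0.1887 mA.
(Equivalently: I_total = 2.236 mA, then current-divider fraction G_k/ΣG = 0.08441.)

I ≈ 0.189 mA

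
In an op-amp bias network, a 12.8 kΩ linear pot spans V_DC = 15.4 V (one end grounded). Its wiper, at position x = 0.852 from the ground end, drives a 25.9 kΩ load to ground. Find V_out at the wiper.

V_out ≈ 12.4 V

The pot divides into 1.894 kΩ above the wiper and 10.91 kΩ below.
R_L loads the lower segment: effective lower R = 7.674 kΩ.
V_out = 15.4 × 7.674/(1.894 + 7.674) = 12.35 V.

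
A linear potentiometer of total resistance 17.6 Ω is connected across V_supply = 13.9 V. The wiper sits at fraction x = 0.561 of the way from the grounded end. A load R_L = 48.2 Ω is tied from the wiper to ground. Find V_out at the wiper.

The pot divides into 7.726 Ω above the wiper and 9.874 Ω below.
R_L loads the lower segment: effective lower R = 8.195 Ω.
V_out = 13.9 × 8.195/(7.726 + 8.195) = 7.155 V.

V_out ≈ 7.15 V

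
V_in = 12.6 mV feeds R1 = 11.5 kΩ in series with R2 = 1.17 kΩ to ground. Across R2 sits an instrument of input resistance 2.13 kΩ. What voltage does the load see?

R2 ‖ R_L = (1.17 × 2.13)/(1.17 + 2.13) = 0.7552 kΩ.
Voltage divider with the loaded lower leg: V_out = 12.6 × 0.7552/(11.5 + 0.7552) = 12.6 × 0.06162 = 0.7764 mV.

V_out ≈ 0.776 mV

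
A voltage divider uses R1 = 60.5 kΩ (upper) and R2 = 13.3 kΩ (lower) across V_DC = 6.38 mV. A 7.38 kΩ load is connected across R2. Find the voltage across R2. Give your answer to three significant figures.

R2 ‖ R_L = (13.3 × 7.38)/(13.3 + 7.38) = 4.746 kΩ.
Then V_out = V_DC · R2'/(R1 + R2') = 6.38 × 4.746/65.25 = 0.4641 mV.
(Unloaded it would be 1.15 mV; the load pulls it down.)

V_out ≈ 0.464 mV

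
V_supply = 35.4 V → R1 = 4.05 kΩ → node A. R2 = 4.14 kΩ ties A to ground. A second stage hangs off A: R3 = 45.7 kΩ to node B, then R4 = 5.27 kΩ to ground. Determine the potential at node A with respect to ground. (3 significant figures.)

Looking into the second stage from A: R3 + R4 = 50.97 kΩ appears in parallel with R2.
R2 ‖ (R3+R4) = 3.829 kΩ.
V_A = 35.4 × 3.829/(4.05 + 3.829) = 17.20 V.

V_A ≈ 17.2 V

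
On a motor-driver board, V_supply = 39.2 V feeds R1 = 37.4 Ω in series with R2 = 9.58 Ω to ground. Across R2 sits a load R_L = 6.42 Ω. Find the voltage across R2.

V_out ≈ 3.65 V

R2 ‖ R_L = (9.58 × 6.42)/(9.58 + 6.42) = 3.844 Ω.
Voltage divider with the loaded lower leg: V_out = 39.2 × 3.844/(37.4 + 3.844) = 39.2 × 0.09320 = 3.653 V.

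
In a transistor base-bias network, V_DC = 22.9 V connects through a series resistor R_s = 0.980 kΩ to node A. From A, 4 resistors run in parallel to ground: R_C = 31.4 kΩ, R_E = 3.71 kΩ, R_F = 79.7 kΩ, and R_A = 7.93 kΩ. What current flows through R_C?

Equivalent of the parallel group: R_p = 2.273 kΩ.
V_A by voltage divider: V_A = 22.9 × 2.273/(0.980 + 2.273) = 16.00 V.
I(R_C) = V_A / R_C = 16.00/31.4 = 0.5096 mA.
(Equivalently: I_total = 7.041 mA, then current-divider fraction G_k/ΣG = 0.07237.)

I ≈ 0.510 mA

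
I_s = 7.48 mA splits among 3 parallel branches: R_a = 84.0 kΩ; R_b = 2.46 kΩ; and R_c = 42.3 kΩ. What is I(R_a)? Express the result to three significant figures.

Total conductance ΣG = 1/84.0 + 1/2.46 + 1/42.3 = 0.4420 (units of 1/kΩ).
By the current-divider rule, I = I_s · G_k/ΣG = 7.48 × 0.02693 = 0.2014 mA.

I ≈ 0.201 mA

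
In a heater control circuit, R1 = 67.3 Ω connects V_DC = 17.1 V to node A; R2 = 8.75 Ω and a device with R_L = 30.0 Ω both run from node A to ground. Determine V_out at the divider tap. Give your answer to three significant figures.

The load sits in parallel with R2, giving an effective lower resistance R2' = R2·R_L/(R2+R_L) = 6.774 Ω.
Voltage divider with the loaded lower leg: V_out = 17.1 × 6.774/(67.3 + 6.774) = 17.1 × 0.09145 = 1.564 V.

V_out ≈ 1.56 V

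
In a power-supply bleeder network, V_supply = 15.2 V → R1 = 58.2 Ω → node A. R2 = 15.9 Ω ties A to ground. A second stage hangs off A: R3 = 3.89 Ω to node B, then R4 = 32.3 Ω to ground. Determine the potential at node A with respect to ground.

Looking into the second stage from A: R3 + R4 = 36.19 Ω appears in parallel with R2.
R2 ‖ (R3+R4) = 11.05 Ω.
First divider: V_A = V_supply · 11.05/(58.2 + 11.05) = 2.425 V.

V_A ≈ 2.42 V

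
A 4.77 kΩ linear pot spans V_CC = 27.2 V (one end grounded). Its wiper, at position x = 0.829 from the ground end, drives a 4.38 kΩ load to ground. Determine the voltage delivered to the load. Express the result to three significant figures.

Split the track: R_lower = x·R_p = 3.954 kΩ, R_upper = (1−x)·R_p = 0.8157 kΩ.
R_L loads the lower segment: effective lower R = 2.078 kΩ.
Then V_out = V_CC · 2.078/(0.8157 + 2.078) = 19.53 V.
(Unloaded: V_out = x·V_CC = 22.5 V.)

V_out ≈ 19.5 V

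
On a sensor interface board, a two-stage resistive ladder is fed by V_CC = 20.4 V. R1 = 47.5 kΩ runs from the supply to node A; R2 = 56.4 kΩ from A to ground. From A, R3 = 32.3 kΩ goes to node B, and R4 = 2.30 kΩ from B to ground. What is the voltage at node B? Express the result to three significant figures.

The second stage (R3 + R4 = 34.60 kΩ) loads node A in parallel with R2.
R2 ‖ (R3+R4) = 21.44 kΩ.
V_A = 20.4 × 21.44/(47.5 + 21.44) = 6.345 V.
V_B = V_A × 0.06647 = 0.4218 V.

V_B ≈ 0.422 V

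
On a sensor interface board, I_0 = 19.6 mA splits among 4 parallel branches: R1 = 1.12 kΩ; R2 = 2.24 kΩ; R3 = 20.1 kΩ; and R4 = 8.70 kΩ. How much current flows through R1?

Total conductance ΣG = 1/1.12 + 1/2.24 + 1/20.1 + 1/8.70 = 1.504 (units of 1/kΩ).
Current divider: I(R1) = I_0 · G_k/ΣG = 19.6 × (0.8929/1.504) = 19.6 × 0.5937 = 11.64 mA.

I ≈ 11.6 mA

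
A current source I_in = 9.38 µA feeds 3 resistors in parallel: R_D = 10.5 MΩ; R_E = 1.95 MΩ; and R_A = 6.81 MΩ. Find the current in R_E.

I ≈ 6.37 µA

ΣG = 1/10.5 + 1/1.95 + 1/6.81 = 0.7549.
By the current-divider rule, I = I_in · G_k/ΣG = 9.38 × 0.6793 = 6.372 µA.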